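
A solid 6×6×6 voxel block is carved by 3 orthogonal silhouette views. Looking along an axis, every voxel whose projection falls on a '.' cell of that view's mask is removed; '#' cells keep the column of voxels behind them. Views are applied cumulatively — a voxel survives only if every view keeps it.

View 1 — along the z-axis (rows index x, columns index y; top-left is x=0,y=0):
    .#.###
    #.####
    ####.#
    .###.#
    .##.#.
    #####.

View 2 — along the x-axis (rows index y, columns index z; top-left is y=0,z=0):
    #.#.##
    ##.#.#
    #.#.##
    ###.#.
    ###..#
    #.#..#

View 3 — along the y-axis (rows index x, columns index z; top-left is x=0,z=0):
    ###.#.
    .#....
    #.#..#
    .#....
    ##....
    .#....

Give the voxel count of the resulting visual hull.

voxel count = 36

before carving: 216 voxels (6×6×6)
[1] z-view keeps 26 columns → grid now 156
[2] x-view keeps 23 columns → grid now 100
[3] y-view keeps 12 columns → grid now 36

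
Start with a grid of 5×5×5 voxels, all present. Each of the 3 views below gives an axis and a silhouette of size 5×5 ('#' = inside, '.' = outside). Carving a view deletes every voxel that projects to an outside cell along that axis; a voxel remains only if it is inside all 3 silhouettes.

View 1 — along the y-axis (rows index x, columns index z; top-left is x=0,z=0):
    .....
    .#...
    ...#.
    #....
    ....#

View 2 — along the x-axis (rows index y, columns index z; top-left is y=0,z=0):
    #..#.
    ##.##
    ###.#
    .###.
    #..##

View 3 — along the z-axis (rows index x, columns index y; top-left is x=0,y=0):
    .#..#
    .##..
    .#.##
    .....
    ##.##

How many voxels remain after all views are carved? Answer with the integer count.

|visual hull| = 7

start: 5×5×5 = 125 voxels
V1 y: intersect with XZ mask (4 set) -- 20 left
V2 x: intersect with YZ mask (16 set) -- 14 left
V3 z: intersect with XY mask (11 set) -- 7 left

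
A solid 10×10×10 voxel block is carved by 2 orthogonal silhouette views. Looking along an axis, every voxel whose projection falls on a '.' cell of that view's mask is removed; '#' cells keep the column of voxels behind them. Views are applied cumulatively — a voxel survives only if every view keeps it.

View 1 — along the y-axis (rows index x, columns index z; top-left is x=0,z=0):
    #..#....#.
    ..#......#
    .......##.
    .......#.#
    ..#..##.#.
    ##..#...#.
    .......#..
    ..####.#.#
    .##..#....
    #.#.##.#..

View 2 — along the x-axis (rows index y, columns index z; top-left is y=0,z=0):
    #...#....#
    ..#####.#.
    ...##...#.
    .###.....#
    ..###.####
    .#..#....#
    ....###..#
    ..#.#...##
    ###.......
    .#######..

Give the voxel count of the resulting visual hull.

remaining voxels: 138

start: 10×10×10 = 1000 voxels
[1] y-view keeps 32 columns → grid now 320
[2] x-view keeps 44 columns → grid now 138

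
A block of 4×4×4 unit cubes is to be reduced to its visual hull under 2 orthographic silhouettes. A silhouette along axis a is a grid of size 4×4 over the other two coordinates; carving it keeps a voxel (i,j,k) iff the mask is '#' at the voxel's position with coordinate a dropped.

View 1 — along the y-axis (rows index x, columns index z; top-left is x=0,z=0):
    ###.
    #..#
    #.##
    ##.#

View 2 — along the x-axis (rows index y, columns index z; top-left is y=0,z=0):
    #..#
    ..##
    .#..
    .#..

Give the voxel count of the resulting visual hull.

remaining voxels: 16

initial block: 4^3 = 64
step 1: project along y, AND mask (11/16) → |grid| = 44
step 2: project along x, AND mask (6/16) → |grid| = 16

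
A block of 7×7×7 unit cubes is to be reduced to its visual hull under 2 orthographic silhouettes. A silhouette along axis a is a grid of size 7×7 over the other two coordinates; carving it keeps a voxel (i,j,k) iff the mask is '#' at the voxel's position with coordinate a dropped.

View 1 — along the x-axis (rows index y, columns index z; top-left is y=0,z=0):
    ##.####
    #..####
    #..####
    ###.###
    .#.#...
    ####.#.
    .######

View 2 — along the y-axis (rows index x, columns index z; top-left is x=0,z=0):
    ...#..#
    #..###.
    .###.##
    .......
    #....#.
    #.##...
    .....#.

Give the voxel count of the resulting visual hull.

initial block: 7^3 = 343
V1 x: intersect with YZ mask (35 set) -- 245 left
V2 y: intersect with XZ mask (17 set) -- 89 left

voxel count = 89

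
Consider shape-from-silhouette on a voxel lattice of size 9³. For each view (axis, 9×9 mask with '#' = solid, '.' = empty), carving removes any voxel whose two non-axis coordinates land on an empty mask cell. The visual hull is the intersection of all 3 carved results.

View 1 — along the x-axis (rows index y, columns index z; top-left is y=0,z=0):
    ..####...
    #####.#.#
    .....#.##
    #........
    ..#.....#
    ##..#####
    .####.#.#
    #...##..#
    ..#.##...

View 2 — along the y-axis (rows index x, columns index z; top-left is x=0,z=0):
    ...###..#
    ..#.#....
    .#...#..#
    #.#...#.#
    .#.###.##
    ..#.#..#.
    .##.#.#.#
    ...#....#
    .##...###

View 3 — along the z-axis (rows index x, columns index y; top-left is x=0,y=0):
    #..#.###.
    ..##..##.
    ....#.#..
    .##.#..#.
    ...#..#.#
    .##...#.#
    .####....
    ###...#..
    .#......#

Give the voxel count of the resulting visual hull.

full grid |V| = 729
step 1: project along x, AND mask (37/81) → |grid| = 333
step 2: project along y, AND mask (34/81) → |grid| = 152
step 3: project along z, AND mask (32/81) → |grid| = 59

59 voxels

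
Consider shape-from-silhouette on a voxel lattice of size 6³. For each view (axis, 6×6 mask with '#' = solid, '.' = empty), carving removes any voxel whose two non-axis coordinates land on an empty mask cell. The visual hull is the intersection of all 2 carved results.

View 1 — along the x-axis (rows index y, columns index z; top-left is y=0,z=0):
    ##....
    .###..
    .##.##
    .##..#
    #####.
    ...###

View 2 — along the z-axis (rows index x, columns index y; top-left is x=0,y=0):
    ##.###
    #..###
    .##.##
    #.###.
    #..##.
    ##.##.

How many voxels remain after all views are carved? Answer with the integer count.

initial block: 6^3 = 216
V1 x: intersect with YZ mask (20 set) -- 120 left
V2 z: intersect with XY mask (24 set) -- 81 left

81 voxels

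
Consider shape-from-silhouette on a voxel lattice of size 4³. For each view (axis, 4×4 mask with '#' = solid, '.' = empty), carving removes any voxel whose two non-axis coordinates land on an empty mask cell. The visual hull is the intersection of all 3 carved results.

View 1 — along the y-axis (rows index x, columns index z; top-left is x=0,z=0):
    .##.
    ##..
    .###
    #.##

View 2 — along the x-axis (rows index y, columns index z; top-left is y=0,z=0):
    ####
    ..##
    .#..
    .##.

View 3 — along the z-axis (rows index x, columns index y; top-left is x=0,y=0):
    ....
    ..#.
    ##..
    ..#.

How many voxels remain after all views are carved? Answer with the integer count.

full grid |V| = 64
  1. axis=1 (XZ plane), |mask|=10  ⇒  voxels=40
  2. axis=0 (YZ plane), |mask|=9  ⇒  voxels=24
  3. axis=2 (XY plane), |mask|=4  ⇒  voxels=6

|visual hull| = 6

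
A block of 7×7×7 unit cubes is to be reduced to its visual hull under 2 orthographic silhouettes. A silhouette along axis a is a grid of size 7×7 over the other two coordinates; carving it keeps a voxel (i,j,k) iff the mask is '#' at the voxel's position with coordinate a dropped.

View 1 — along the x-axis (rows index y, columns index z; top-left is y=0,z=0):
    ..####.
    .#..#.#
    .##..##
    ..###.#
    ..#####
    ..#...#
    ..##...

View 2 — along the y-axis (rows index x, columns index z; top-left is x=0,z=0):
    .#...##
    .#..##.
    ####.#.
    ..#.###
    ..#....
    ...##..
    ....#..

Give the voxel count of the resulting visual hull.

voxel count = 70

before carving: 343 voxels (7×7×7)
after view 1 [x-axis, 24 of 49 cells solid] → remaining = 168
after view 2 [y-axis, 19 of 49 cells solid] → remaining = 70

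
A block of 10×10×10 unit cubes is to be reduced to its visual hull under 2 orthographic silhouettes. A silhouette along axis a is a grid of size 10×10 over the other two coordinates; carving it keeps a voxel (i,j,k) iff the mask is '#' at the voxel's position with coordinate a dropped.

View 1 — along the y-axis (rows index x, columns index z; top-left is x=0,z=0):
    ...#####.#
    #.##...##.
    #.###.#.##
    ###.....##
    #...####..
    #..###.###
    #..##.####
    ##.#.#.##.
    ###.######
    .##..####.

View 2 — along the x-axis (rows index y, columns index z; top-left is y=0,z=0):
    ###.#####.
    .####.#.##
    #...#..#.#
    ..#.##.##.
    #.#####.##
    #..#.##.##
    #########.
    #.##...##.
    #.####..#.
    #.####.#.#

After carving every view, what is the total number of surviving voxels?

start: 10×10×10 = 1000 voxels
step 1: project along y, AND mask (63/100) → |grid| = 630
step 2: project along x, AND mask (65/100) → |grid| = 420

voxel count = 420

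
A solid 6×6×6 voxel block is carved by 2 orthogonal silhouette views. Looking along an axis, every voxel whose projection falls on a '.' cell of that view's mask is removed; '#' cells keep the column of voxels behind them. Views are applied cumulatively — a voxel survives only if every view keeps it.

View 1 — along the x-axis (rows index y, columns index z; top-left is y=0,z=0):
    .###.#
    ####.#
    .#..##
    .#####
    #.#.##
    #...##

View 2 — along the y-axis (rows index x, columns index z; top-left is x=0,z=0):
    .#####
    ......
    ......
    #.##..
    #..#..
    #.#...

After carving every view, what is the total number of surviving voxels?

voxel count = 44

full grid |V| = 216
V1 x: intersect with YZ mask (24 set) -- 144 left
V2 y: intersect with XZ mask (12 set) -- 44 left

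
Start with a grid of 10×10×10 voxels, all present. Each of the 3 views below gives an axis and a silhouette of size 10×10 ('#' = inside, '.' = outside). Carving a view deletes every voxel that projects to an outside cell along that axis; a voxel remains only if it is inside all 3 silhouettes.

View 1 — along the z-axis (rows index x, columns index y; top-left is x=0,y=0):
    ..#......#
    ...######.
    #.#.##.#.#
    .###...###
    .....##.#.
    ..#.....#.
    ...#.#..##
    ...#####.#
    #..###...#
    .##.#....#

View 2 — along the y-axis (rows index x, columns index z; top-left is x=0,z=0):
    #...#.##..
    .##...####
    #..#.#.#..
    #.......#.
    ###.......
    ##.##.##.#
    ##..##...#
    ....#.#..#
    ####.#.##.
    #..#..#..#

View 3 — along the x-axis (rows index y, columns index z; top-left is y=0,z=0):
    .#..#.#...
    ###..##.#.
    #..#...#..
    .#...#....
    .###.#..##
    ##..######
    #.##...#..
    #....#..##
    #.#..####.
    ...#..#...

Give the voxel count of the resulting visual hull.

remaining voxels: 88

full grid |V| = 1000
after view 1 [z-axis, 44 of 100 cells solid] → remaining = 440
after view 2 [y-axis, 45 of 100 cells solid] → remaining = 192
after view 3 [x-axis, 44 of 100 cells solid] → remaining = 88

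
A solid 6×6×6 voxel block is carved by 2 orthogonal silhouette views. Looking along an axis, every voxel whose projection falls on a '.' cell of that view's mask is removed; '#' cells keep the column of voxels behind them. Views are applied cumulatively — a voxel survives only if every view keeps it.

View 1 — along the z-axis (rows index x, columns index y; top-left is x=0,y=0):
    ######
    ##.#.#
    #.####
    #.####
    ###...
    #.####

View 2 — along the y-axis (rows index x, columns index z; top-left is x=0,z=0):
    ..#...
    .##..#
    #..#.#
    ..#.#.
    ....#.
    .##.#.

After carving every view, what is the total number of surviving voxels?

61 voxels

before carving: 216 voxels (6×6×6)
  1. axis=2 (XY plane), |mask|=28  ⇒  voxels=168
  2. axis=1 (XZ plane), |mask|=13  ⇒  voxels=61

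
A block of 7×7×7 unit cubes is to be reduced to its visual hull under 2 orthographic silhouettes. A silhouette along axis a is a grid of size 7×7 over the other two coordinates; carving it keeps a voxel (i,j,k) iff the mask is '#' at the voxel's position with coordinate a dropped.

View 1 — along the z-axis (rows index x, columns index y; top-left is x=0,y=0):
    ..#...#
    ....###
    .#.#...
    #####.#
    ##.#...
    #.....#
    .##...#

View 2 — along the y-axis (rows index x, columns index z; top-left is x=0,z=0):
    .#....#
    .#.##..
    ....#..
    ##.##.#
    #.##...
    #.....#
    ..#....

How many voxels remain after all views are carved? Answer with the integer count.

voxel count = 61

initial block: 7^3 = 343
after view 1 [z-axis, 21 of 49 cells solid] → remaining = 147
after view 2 [y-axis, 17 of 49 cells solid] → remaining = 61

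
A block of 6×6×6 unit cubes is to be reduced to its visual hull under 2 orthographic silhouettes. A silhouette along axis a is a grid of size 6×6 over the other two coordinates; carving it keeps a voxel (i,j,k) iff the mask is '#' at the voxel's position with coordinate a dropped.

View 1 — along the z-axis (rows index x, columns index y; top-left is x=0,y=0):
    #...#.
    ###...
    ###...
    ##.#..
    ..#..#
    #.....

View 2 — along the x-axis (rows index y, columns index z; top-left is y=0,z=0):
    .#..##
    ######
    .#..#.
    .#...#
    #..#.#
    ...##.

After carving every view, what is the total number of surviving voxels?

start: 6×6×6 = 216 voxels
step 1: project along z, AND mask (14/36) → |grid| = 84
step 2: project along x, AND mask (18/36) → |grid| = 46

|visual hull| = 46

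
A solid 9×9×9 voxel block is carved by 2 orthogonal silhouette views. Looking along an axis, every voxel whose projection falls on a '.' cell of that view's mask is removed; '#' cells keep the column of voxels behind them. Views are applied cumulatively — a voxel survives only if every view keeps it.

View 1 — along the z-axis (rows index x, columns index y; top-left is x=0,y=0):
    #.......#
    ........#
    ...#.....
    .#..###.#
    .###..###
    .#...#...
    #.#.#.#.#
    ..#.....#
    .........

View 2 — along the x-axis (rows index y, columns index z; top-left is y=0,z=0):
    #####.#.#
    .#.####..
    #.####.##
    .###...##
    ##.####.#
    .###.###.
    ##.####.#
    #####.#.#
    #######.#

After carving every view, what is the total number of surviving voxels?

remaining voxels: 162

start: 9×9×9 = 729 voxels
[1] z-view keeps 24 columns → grid now 216
[2] x-view keeps 59 columns → grid now 162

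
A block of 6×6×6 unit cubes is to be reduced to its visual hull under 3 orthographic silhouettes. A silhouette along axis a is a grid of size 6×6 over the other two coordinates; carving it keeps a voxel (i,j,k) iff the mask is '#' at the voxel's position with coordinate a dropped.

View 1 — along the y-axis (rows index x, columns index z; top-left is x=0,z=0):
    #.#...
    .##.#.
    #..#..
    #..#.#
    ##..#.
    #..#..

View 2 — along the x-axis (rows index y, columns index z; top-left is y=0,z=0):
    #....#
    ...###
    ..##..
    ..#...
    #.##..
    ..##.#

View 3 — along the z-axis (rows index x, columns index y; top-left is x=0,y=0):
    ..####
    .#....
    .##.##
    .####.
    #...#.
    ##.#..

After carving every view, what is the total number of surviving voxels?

full grid |V| = 216
V1 y: intersect with XZ mask (15 set) -- 90 left
V2 x: intersect with YZ mask (14 set) -- 35 left
V3 z: intersect with XY mask (18 set) -- 20 left

20 voxels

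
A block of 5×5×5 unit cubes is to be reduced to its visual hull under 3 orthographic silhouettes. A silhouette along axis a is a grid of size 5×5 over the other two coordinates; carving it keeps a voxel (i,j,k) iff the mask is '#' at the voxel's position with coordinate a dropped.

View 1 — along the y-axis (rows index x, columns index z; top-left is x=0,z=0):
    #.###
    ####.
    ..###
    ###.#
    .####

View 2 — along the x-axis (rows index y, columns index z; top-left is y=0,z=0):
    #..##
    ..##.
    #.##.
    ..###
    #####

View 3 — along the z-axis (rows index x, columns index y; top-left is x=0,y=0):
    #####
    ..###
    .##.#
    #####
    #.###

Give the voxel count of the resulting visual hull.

before carving: 125 voxels (5×5×5)
V1 y: intersect with XZ mask (19 set) -- 95 left
V2 x: intersect with YZ mask (16 set) -- 64 left
V3 z: intersect with XY mask (20 set) -- 53 left

voxel count = 53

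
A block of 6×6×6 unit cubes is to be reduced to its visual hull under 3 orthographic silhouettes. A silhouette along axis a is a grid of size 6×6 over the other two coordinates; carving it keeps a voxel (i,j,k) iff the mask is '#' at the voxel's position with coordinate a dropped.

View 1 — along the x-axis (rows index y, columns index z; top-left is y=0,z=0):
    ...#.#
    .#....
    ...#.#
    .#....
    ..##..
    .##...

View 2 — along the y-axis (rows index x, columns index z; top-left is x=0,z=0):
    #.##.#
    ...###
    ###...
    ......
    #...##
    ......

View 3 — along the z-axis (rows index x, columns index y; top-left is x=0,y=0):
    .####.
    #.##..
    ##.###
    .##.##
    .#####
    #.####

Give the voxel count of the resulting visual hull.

full grid |V| = 216
[1] x-view keeps 10 columns → grid now 60
[2] y-view keeps 13 columns → grid now 19
[3] z-view keeps 26 columns → grid now 14

14 voxels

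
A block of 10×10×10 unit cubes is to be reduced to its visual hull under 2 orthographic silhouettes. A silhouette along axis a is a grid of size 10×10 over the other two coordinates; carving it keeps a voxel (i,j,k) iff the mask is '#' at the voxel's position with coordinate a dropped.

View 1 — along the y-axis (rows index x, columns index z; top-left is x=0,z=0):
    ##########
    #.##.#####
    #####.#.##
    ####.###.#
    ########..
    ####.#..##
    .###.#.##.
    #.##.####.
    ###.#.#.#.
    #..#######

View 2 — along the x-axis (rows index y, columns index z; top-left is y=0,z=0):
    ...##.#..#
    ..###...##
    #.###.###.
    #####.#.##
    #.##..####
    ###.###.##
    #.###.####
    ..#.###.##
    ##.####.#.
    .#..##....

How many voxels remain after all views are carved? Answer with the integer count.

voxel count = 476

initial block: 10^3 = 1000
after view 1 [y-axis, 76 of 100 cells solid] → remaining = 760
after view 2 [x-axis, 63 of 100 cells solid] → remaining = 476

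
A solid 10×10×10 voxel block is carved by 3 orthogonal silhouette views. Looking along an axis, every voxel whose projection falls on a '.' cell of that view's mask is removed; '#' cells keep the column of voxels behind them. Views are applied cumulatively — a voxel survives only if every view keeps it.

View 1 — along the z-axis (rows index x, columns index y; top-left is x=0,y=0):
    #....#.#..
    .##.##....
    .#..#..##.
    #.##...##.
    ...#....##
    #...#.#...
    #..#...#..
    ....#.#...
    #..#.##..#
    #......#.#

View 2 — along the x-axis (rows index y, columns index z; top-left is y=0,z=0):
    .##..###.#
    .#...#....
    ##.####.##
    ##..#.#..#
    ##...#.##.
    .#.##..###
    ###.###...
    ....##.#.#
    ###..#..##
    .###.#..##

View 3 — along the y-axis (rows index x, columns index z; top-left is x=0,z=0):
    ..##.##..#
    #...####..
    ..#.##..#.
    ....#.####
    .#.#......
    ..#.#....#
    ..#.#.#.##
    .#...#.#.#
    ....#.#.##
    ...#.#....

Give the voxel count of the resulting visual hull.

before carving: 1000 voxels (10×10×10)
[1] z-view keeps 35 columns → grid now 350
[2] x-view keeps 54 columns → grid now 188
[3] y-view keeps 39 columns → grid now 78

|visual hull| = 78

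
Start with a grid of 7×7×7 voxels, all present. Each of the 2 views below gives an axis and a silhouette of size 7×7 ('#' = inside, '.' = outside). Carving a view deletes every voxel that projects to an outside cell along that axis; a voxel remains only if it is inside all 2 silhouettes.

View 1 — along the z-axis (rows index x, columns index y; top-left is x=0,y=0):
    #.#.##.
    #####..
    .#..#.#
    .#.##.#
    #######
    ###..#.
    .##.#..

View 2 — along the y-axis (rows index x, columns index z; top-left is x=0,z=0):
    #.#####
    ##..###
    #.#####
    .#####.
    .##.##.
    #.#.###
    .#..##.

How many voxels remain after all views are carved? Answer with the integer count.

|visual hull| = 144

initial block: 7^3 = 343
step 1: project along z, AND mask (30/49) → |grid| = 210
step 2: project along y, AND mask (34/49) → |grid| = 144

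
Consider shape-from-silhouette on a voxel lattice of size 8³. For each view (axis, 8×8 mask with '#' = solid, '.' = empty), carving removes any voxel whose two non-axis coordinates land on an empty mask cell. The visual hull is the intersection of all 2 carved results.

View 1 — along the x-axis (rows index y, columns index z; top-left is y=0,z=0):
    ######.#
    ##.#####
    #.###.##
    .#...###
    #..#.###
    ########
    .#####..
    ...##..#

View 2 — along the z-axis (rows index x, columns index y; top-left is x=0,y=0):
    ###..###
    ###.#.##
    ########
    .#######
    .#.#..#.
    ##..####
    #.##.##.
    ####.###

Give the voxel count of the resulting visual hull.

full grid |V| = 512
after view 1 [x-axis, 45 of 64 cells solid] → remaining = 360
after view 2 [z-axis, 48 of 64 cells solid] → remaining = 273

remaining voxels: 273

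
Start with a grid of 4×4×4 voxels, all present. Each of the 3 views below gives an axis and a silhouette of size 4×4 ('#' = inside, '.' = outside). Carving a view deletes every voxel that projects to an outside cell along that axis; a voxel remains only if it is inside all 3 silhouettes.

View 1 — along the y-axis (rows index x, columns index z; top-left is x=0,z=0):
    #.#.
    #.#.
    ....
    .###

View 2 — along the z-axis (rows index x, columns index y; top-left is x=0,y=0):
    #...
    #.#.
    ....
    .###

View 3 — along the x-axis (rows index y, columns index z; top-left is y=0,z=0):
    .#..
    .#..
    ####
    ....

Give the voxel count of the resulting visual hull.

before carving: 64 voxels (4×4×4)
[1] y-view keeps 7 columns → grid now 28
[2] z-view keeps 6 columns → grid now 15
[3] x-view keeps 6 columns → grid now 6

voxel count = 6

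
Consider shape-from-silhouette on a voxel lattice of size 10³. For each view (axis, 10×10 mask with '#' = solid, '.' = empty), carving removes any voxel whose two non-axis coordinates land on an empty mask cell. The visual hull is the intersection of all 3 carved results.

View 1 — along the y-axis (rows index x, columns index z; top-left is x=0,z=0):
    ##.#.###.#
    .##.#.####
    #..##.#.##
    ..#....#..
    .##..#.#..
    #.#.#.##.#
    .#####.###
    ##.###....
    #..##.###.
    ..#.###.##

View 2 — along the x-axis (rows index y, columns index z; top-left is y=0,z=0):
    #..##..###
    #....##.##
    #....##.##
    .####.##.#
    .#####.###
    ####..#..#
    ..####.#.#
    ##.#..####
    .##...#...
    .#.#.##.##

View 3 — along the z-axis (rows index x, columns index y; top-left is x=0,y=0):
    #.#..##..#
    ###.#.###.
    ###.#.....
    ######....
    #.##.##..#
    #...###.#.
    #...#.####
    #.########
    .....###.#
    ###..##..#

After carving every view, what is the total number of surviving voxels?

start: 10×10×10 = 1000 voxels
  1. axis=1 (XZ plane), |mask|=57  ⇒  voxels=570
  2. axis=0 (YZ plane), |mask|=59  ⇒  voxels=334
  3. axis=2 (XY plane), |mask|=58  ⇒  voxels=195

remaining voxels: 195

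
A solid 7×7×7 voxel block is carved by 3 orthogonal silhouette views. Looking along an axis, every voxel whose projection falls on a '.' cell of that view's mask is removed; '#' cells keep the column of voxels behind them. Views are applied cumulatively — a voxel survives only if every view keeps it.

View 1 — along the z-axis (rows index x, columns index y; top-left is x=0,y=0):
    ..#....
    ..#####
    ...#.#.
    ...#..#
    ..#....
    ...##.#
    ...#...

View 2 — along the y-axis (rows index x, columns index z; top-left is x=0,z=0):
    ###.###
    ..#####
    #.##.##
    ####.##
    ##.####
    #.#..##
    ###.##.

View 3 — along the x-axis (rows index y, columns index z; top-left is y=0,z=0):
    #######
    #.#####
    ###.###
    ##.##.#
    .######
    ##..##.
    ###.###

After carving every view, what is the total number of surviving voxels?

before carving: 343 voxels (7×7×7)
V1 z: intersect with XY mask (15 set) -- 105 left
V2 y: intersect with XZ mask (37 set) -- 76 left
V3 x: intersect with YZ mask (40 set) -- 55 left

55 voxels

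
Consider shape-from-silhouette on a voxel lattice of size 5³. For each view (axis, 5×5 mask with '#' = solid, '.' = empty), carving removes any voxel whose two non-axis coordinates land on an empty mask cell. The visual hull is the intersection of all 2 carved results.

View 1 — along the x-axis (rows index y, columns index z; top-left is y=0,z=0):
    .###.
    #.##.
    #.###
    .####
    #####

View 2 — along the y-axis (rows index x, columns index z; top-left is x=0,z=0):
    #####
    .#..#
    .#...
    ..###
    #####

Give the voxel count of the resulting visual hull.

initial block: 5^3 = 125
after view 1 [x-axis, 19 of 25 cells solid] → remaining = 95
after view 2 [y-axis, 16 of 25 cells solid] → remaining = 60

voxel count = 60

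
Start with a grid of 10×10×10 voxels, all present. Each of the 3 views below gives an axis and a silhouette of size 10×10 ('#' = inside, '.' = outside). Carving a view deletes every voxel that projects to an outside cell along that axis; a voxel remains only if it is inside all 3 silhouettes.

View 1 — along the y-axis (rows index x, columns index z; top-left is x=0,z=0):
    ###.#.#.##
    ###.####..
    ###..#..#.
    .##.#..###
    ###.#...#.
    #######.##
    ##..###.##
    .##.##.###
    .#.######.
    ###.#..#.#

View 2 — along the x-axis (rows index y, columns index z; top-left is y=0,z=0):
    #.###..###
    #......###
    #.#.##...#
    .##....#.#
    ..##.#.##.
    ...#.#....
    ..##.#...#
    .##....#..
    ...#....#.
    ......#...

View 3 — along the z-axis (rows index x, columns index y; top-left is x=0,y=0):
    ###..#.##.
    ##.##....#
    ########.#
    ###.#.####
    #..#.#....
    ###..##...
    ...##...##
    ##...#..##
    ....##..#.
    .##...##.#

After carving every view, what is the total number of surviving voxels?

remaining voxels: 128

initial block: 10^3 = 1000
step 1: project along y, AND mask (66/100) → |grid| = 660
step 2: project along x, AND mask (37/100) → |grid| = 233
step 3: project along z, AND mask (53/100) → |grid| = 128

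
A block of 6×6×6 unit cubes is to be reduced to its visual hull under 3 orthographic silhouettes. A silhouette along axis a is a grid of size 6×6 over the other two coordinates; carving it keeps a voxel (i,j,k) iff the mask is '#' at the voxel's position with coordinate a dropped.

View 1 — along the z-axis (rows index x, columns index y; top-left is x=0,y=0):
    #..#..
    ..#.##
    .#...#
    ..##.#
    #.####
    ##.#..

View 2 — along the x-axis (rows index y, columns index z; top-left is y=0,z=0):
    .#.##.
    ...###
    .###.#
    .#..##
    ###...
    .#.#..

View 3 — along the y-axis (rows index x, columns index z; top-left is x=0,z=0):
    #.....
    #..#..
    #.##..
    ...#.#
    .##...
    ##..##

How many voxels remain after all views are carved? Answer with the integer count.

23 voxels

start: 6×6×6 = 216 voxels
[1] z-view keeps 18 columns → grid now 108
[2] x-view keeps 18 columns → grid now 53
[3] y-view keeps 14 columns → grid now 23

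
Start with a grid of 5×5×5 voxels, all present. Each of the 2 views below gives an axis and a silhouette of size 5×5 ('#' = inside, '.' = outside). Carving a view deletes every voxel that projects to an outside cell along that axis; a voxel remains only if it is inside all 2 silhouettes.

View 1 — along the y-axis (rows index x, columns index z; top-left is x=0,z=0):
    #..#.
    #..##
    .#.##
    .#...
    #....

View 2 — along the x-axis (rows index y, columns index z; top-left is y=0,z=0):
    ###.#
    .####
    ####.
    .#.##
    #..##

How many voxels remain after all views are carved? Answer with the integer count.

start: 5×5×5 = 125 voxels
[1] y-view keeps 10 columns → grid now 50
[2] x-view keeps 18 columns → grid now 37

voxel count = 37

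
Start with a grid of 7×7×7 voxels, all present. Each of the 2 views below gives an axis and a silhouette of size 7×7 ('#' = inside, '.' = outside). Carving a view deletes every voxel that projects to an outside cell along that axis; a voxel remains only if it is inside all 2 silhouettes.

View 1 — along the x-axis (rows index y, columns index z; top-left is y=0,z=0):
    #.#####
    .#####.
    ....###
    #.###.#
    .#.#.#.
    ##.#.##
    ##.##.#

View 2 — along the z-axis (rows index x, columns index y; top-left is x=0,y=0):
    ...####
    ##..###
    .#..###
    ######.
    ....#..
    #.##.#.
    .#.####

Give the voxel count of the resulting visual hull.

initial block: 7^3 = 343
[1] x-view keeps 32 columns → grid now 224
[2] z-view keeps 29 columns → grid now 132

132 voxels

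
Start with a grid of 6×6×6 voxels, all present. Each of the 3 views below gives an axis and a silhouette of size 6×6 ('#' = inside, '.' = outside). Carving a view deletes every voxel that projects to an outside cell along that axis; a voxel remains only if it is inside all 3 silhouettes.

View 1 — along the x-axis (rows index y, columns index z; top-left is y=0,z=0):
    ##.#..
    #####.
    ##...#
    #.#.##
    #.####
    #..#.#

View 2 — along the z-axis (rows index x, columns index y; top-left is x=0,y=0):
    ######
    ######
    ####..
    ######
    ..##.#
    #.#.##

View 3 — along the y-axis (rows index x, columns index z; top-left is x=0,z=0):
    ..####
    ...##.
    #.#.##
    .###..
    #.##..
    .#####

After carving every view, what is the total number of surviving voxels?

full grid |V| = 216
  1. axis=0 (YZ plane), |mask|=23  ⇒  voxels=138
  2. axis=2 (XY plane), |mask|=29  ⇒  voxels=108
  3. axis=1 (XZ plane), |mask|=21  ⇒  voxels=56

|visual hull| = 56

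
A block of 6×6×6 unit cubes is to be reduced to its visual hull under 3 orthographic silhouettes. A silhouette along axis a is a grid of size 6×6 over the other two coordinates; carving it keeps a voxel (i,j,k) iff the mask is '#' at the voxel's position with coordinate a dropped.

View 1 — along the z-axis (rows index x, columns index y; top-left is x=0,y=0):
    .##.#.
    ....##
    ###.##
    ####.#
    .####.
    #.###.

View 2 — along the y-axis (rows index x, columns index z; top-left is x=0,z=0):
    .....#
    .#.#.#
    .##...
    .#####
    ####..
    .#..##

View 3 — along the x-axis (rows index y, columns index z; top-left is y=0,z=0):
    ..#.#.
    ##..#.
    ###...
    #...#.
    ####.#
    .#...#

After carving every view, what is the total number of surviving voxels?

before carving: 216 voxels (6×6×6)
carve view 1 (along z, XY-mask fill 23/36): 138 voxels remain
carve view 2 (along y, XZ-mask fill 18/36): 72 voxels remain
carve view 3 (along x, YZ-mask fill 17/36): 37 voxels remain

|visual hull| = 37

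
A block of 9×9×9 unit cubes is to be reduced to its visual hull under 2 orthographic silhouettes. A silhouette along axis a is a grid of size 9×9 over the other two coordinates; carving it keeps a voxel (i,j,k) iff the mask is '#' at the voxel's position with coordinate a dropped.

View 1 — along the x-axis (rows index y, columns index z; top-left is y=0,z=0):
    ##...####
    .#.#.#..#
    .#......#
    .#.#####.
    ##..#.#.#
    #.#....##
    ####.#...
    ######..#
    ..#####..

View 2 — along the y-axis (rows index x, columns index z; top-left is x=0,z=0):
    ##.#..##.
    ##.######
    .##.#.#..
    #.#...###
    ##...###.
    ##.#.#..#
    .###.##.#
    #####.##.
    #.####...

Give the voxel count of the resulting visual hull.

start: 9×9×9 = 729 voxels
after view 1 [x-axis, 44 of 81 cells solid] → remaining = 396
after view 2 [y-axis, 50 of 81 cells solid] → remaining = 247

|visual hull| = 247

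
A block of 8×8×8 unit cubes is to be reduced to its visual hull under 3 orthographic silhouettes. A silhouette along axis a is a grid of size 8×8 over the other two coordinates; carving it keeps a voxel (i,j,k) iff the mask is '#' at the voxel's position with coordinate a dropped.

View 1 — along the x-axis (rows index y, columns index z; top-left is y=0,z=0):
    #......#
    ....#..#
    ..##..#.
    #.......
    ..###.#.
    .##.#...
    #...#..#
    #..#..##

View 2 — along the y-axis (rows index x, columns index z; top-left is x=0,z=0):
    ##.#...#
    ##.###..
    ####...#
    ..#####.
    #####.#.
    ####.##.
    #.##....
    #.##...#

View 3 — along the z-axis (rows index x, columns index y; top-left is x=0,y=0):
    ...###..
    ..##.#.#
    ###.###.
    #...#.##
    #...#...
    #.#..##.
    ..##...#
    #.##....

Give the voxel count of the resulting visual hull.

start: 8×8×8 = 512 voxels
after view 1 [x-axis, 22 of 64 cells solid] → remaining = 176
after view 2 [y-axis, 38 of 64 cells solid] → remaining = 108
after view 3 [z-axis, 29 of 64 cells solid] → remaining = 49

remaining voxels: 49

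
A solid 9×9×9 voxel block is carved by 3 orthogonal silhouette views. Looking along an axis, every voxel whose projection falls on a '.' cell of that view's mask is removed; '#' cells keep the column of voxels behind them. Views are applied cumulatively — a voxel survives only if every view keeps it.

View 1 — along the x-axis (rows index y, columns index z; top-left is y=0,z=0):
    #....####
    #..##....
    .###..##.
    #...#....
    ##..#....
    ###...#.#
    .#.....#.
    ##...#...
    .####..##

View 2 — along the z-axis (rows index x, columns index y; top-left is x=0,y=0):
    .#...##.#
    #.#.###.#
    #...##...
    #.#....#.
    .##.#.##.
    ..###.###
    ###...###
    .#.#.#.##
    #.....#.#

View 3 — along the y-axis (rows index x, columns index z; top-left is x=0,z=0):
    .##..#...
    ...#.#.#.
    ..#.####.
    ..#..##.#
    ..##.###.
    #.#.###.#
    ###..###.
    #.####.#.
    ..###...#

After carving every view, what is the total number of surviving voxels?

initial block: 9^3 = 729
[1] x-view keeps 34 columns → grid now 306
[2] z-view keeps 41 columns → grid now 161
[3] y-view keeps 42 columns → grid now 77

remaining voxels: 77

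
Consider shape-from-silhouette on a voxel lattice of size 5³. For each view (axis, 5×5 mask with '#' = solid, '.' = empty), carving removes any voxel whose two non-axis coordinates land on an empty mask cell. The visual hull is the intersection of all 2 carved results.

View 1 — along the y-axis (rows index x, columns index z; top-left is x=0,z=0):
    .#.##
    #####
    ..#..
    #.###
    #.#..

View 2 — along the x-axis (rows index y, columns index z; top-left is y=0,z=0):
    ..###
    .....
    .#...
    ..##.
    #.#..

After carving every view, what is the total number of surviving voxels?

remaining voxels: 26

before carving: 125 voxels (5×5×5)
step 1: project along y, AND mask (15/25) → |grid| = 75
step 2: project along x, AND mask (8/25) → |grid| = 26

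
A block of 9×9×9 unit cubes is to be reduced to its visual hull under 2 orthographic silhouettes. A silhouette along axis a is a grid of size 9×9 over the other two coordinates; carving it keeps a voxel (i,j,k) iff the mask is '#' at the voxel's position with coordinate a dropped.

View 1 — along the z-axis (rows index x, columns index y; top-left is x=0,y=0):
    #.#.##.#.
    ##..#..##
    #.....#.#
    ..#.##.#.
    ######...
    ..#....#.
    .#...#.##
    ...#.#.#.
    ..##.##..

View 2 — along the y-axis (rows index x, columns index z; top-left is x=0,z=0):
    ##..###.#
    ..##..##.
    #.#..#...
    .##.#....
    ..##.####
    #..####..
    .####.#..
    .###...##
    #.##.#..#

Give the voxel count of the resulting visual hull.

172 voxels

before carving: 729 voxels (9×9×9)
step 1: project along z, AND mask (36/81) → |grid| = 324
step 2: project along y, AND mask (42/81) → |grid| = 172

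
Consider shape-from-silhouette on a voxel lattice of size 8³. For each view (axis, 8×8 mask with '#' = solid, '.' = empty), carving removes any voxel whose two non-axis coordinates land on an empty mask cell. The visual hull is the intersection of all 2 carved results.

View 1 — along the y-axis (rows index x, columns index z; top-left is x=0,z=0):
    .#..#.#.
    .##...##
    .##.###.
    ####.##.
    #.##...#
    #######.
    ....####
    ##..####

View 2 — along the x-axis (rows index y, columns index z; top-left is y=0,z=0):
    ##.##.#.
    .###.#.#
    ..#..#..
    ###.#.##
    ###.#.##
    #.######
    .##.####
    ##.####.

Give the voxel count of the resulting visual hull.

remaining voxels: 215

before carving: 512 voxels (8×8×8)
V1 y: intersect with XZ mask (39 set) -- 312 left
V2 x: intersect with YZ mask (43 set) -- 215 left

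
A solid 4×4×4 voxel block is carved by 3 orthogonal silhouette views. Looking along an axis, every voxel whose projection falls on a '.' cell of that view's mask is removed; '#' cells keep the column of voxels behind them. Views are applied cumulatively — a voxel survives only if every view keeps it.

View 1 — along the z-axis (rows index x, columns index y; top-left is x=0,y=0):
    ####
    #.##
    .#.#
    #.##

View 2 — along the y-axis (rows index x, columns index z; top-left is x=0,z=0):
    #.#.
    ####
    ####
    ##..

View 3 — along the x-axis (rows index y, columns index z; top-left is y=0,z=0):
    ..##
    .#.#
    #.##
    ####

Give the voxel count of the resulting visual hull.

initial block: 4^3 = 64
[1] z-view keeps 12 columns → grid now 48
[2] y-view keeps 12 columns → grid now 34
[3] x-view keeps 11 columns → grid now 23

voxel count = 23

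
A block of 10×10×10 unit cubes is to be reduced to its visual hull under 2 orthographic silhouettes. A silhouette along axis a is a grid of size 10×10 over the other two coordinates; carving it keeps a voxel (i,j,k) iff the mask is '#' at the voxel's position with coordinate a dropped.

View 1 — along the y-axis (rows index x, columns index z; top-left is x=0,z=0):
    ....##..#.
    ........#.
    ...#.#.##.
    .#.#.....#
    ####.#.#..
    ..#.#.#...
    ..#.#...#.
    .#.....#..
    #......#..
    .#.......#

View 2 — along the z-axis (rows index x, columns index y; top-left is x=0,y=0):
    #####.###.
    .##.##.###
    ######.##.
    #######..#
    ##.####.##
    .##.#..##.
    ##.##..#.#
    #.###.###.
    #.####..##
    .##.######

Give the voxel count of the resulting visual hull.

|visual hull| = 212

before carving: 1000 voxels (10×10×10)
step 1: project along y, AND mask (29/100) → |grid| = 290
step 2: project along z, AND mask (72/100) → |grid| = 212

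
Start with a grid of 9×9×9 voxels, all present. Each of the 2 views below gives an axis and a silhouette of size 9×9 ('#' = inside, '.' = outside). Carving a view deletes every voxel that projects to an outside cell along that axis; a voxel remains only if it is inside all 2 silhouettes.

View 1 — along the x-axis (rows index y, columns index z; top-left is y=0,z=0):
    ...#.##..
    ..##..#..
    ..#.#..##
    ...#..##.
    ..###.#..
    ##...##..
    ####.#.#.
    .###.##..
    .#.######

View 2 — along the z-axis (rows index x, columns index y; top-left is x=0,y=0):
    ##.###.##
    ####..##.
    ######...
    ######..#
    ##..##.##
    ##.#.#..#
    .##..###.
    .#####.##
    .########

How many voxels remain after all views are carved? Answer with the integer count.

full grid |V| = 729
  1. axis=0 (YZ plane), |mask|=39  ⇒  voxels=351
  2. axis=2 (XY plane), |mask|=57  ⇒  voxels=236

voxel count = 236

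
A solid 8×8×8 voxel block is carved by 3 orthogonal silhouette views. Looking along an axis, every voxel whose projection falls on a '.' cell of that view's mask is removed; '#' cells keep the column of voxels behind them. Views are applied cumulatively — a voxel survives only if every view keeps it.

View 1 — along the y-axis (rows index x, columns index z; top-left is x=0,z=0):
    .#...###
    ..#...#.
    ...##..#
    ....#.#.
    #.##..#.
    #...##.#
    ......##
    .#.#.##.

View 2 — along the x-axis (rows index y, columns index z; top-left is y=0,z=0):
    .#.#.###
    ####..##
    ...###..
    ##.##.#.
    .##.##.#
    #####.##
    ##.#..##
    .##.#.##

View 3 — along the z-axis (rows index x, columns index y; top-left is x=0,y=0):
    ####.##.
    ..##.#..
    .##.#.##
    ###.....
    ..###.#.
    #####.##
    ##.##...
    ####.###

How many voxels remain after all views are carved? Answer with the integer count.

full grid |V| = 512
V1 y: intersect with XZ mask (25 set) -- 200 left
V2 x: intersect with YZ mask (41 set) -- 132 left
V3 z: intersect with XY mask (39 set) -- 81 left

remaining voxels: 81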